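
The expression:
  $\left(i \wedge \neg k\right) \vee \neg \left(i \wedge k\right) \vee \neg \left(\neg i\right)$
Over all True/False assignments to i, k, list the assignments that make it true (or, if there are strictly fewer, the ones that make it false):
is always true.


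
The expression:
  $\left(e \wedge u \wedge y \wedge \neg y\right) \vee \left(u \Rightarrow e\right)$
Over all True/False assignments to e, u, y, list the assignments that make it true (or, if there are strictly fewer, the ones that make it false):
is false only for:
  e=False, u=True, y=False;
  e=False, u=True, y=True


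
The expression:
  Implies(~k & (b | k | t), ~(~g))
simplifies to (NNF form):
g | k | (~b & ~t)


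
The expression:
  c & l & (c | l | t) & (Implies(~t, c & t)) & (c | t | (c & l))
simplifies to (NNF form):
c & l & t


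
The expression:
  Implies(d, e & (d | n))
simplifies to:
e | ~d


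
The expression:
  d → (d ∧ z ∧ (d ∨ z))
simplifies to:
z ∨ ¬d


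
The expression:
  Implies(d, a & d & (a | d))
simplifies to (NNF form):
a | ~d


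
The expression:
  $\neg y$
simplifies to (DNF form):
$\neg y$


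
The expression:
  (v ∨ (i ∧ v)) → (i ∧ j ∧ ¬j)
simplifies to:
¬v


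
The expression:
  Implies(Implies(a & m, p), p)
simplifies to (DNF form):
p | (a & m)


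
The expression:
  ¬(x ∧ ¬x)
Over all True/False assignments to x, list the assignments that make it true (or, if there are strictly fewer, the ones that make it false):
is always true.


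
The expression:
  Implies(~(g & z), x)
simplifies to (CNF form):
(g | x) & (x | z)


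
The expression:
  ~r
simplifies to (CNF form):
~r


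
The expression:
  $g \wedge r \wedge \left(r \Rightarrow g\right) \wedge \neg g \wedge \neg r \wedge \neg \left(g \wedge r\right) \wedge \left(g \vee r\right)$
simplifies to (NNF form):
$\text{False}$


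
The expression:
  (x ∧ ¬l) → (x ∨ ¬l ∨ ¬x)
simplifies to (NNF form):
True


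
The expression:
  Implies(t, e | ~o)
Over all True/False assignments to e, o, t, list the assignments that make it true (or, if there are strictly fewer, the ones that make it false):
is false only for:
  e=False, o=True, t=True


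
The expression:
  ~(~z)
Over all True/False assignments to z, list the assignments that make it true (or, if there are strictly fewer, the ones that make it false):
is true only for:
  z=True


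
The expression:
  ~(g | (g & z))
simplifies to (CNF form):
~g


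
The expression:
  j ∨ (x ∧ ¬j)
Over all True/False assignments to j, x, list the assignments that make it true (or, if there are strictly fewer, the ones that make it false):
is false only for:
  j=False, x=False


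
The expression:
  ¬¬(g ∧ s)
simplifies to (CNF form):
g ∧ s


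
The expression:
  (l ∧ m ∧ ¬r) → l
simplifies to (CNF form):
True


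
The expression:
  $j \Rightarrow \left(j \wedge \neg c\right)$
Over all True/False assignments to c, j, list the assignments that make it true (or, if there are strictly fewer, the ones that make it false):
is false only for:
  c=True, j=True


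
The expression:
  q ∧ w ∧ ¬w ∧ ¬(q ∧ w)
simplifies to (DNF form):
False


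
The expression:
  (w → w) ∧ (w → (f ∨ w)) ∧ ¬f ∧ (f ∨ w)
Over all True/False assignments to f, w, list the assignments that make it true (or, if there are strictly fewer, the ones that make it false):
is true only for:
  f=False, w=True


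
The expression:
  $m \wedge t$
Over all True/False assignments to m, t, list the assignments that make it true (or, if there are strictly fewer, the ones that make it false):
is true only for:
  m=True, t=True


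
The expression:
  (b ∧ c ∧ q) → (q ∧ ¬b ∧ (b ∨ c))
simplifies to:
¬b ∨ ¬c ∨ ¬q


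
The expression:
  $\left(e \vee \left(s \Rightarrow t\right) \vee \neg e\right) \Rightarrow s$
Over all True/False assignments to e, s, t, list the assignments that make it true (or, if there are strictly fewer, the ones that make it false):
is true only for:
  e=False, s=True, t=False;
  e=False, s=True, t=True;
  e=True, s=True, t=False;
  e=True, s=True, t=True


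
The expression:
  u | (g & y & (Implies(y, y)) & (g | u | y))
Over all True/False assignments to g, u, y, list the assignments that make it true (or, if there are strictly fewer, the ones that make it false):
is false only for:
  g=False, u=False, y=False;
  g=False, u=False, y=True;
  g=True, u=False, y=False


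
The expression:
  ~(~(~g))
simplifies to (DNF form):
~g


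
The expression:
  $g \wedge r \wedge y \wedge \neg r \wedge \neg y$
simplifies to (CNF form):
$\text{False}$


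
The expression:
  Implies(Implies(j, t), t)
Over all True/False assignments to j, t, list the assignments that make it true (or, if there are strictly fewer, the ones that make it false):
is false only for:
  j=False, t=False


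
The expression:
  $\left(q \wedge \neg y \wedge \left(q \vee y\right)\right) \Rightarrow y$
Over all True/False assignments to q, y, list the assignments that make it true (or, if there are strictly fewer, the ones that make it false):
is false only for:
  q=True, y=False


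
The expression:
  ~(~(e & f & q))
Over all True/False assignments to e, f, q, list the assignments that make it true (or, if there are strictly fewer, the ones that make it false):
is true only for:
  e=True, f=True, q=True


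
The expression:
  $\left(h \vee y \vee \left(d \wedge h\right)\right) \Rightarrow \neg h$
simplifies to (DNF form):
$\neg h$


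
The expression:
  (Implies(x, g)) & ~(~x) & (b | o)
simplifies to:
g & x & (b | o)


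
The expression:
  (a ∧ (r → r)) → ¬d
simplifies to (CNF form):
¬a ∨ ¬d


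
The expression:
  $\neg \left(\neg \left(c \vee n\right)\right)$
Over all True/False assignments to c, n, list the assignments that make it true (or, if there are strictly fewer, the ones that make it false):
is false only for:
  c=False, n=False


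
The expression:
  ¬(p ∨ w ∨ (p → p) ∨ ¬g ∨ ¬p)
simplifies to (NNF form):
False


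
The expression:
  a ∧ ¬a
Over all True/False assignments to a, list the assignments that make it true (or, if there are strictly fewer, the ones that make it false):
is never true.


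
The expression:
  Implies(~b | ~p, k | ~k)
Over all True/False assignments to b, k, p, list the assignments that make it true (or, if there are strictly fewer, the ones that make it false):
is always true.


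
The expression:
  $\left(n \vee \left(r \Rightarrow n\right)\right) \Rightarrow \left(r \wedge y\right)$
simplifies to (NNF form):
$r \wedge \left(y \vee \neg n\right)$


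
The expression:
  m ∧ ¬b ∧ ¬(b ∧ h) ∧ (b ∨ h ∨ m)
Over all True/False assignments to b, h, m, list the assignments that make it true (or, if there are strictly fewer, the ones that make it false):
is true only for:
  b=False, h=False, m=True;
  b=False, h=True, m=True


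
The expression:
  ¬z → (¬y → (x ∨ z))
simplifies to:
x ∨ y ∨ z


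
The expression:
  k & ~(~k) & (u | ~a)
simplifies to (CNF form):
k & (u | ~a)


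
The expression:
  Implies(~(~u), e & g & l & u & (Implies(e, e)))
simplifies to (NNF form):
~u | (e & g & l)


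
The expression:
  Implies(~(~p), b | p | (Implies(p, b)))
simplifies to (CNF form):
True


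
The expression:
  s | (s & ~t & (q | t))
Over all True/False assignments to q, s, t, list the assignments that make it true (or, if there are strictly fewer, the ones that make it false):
is true only for:
  q=False, s=True, t=False;
  q=False, s=True, t=True;
  q=True, s=True, t=False;
  q=True, s=True, t=True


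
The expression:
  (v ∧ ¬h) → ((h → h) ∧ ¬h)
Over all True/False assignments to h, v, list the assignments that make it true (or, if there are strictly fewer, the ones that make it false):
is always true.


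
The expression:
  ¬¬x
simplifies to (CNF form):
x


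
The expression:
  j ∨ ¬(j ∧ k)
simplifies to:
True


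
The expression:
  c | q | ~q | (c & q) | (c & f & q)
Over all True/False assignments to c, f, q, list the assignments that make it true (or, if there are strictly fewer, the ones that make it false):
is always true.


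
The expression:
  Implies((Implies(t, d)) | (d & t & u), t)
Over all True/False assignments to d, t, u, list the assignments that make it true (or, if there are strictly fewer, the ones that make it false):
is true only for:
  d=False, t=True, u=False;
  d=False, t=True, u=True;
  d=True, t=True, u=False;
  d=True, t=True, u=True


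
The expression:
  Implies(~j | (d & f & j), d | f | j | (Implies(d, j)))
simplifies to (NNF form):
True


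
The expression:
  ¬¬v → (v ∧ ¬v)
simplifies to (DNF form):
¬v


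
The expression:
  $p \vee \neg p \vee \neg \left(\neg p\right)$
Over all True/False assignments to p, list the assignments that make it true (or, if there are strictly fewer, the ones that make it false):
is always true.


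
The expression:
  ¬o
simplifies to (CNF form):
¬o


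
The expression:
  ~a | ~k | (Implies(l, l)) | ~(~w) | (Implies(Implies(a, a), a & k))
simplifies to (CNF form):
True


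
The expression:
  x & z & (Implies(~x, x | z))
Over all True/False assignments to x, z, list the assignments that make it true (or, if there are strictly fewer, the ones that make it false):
is true only for:
  x=True, z=True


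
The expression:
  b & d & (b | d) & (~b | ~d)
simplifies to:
False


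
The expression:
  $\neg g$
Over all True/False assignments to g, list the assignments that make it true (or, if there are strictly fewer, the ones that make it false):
is true only for:
  g=False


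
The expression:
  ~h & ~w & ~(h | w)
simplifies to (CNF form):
~h & ~w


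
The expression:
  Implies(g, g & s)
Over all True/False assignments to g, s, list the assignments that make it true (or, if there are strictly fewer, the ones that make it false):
is false only for:
  g=True, s=False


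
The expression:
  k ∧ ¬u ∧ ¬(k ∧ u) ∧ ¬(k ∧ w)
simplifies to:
k ∧ ¬u ∧ ¬w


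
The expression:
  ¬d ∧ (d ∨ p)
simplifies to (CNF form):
p ∧ ¬d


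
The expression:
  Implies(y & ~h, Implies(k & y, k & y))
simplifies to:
True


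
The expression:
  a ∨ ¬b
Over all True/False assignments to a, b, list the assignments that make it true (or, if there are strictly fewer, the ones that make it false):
is false only for:
  a=False, b=True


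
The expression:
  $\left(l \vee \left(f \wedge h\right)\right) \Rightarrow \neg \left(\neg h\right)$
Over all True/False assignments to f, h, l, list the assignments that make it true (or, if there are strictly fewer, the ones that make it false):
is false only for:
  f=False, h=False, l=True;
  f=True, h=False, l=True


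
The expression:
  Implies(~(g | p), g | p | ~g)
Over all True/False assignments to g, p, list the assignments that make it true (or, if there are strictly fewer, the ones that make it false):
is always true.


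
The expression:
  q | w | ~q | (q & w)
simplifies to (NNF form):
True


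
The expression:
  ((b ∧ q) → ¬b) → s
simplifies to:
s ∨ (b ∧ q)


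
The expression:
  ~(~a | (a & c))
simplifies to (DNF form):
a & ~c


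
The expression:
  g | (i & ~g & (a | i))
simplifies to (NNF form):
g | i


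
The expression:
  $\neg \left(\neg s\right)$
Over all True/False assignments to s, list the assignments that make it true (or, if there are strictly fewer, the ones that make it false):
is true only for:
  s=True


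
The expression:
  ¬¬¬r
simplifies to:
¬r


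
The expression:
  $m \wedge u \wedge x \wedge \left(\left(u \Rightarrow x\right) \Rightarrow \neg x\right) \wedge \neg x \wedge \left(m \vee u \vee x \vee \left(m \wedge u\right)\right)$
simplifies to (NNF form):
$\text{False}$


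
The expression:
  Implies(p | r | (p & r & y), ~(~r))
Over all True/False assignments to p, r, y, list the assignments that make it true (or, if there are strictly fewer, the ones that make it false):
is false only for:
  p=True, r=False, y=False;
  p=True, r=False, y=True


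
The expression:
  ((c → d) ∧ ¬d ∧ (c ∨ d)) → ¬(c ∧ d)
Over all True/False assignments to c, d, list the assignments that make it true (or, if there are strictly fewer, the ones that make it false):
is always true.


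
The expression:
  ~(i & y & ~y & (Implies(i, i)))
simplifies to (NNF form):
True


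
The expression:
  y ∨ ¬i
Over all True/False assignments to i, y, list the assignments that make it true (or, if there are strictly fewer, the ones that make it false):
is false only for:
  i=True, y=False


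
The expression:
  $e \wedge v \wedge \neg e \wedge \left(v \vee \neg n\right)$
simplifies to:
$\text{False}$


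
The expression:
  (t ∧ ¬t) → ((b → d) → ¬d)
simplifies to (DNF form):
True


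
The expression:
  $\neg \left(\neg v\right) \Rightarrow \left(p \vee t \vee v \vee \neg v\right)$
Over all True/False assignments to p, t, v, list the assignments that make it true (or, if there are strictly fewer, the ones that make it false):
is always true.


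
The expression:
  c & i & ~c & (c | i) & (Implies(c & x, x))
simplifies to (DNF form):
False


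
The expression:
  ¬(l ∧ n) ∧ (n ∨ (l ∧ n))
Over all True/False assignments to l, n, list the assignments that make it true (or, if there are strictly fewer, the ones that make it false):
is true only for:
  l=False, n=True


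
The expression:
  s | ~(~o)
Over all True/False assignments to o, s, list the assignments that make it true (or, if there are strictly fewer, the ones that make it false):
is false only for:
  o=False, s=False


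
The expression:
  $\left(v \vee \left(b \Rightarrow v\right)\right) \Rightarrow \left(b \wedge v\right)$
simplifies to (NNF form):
$b$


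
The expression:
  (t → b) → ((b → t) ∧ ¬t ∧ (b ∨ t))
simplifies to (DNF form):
t ∧ ¬b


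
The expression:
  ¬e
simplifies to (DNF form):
¬e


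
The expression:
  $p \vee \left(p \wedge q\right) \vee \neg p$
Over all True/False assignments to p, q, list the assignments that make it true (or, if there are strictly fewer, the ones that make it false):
is always true.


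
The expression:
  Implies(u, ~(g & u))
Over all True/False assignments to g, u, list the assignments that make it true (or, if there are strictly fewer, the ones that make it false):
is false only for:
  g=True, u=True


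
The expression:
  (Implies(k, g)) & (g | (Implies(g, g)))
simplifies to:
g | ~k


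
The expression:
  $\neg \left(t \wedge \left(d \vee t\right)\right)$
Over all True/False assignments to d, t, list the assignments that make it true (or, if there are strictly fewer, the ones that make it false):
is true only for:
  d=False, t=False;
  d=True, t=False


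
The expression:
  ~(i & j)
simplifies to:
~i | ~j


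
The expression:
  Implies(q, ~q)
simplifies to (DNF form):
~q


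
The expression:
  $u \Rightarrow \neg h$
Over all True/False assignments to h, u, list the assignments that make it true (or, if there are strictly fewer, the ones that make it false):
is false only for:
  h=True, u=True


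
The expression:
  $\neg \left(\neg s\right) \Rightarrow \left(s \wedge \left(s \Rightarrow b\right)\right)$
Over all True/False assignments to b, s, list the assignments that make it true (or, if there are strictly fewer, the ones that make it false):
is false only for:
  b=False, s=True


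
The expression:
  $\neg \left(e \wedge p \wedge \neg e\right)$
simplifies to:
$\text{True}$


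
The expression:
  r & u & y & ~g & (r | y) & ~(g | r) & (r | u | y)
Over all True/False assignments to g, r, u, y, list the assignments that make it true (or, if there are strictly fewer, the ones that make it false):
is never true.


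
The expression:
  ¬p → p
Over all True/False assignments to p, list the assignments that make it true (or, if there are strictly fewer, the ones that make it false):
is true only for:
  p=True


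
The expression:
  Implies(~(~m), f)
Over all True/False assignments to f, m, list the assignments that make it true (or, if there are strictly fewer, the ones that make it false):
is false only for:
  f=False, m=True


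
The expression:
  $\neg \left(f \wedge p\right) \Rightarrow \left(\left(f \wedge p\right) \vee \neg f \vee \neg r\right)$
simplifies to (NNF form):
$p \vee \neg f \vee \neg r$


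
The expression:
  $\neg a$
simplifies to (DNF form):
$\neg a$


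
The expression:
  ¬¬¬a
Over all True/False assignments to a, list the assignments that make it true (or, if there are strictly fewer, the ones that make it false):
is true only for:
  a=False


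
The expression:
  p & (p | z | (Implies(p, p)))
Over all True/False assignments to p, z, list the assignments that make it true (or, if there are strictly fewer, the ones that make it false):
is true only for:
  p=True, z=False;
  p=True, z=True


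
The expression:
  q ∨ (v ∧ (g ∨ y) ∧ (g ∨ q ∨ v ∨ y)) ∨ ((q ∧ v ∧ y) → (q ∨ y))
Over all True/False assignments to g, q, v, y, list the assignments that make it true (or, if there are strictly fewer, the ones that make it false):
is always true.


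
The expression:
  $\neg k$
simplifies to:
$\neg k$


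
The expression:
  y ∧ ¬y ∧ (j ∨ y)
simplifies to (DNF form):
False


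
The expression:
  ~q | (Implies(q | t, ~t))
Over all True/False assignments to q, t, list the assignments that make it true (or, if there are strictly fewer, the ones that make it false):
is false only for:
  q=True, t=True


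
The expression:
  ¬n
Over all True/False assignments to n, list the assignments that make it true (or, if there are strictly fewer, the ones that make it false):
is true only for:
  n=False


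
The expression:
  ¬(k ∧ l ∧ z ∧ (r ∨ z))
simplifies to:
¬k ∨ ¬l ∨ ¬z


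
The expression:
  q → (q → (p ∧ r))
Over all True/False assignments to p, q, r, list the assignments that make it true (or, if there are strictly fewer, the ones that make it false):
is false only for:
  p=False, q=True, r=False;
  p=False, q=True, r=True;
  p=True, q=True, r=False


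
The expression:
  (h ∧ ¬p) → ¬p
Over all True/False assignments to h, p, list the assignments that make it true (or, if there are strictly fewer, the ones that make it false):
is always true.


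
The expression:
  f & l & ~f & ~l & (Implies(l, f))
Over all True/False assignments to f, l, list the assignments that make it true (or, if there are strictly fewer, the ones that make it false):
is never true.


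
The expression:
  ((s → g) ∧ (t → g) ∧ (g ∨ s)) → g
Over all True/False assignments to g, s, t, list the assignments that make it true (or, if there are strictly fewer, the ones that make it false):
is always true.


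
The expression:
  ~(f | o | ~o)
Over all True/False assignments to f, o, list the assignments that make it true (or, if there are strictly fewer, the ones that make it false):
is never true.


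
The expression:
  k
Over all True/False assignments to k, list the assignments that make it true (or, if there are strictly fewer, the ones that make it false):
is true only for:
  k=True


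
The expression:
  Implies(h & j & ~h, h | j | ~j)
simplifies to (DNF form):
True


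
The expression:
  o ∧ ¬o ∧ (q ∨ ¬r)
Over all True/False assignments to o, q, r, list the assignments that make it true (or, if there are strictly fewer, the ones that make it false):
is never true.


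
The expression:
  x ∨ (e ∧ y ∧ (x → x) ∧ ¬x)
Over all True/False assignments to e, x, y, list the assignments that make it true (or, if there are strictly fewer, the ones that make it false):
is false only for:
  e=False, x=False, y=False;
  e=False, x=False, y=True;
  e=True, x=False, y=False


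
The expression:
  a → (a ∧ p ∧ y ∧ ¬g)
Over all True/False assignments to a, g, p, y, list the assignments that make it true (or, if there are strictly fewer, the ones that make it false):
is false only for:
  a=True, g=False, p=False, y=False;
  a=True, g=False, p=False, y=True;
  a=True, g=False, p=True, y=False;
  a=True, g=True, p=False, y=False;
  a=True, g=True, p=False, y=True;
  a=True, g=True, p=True, y=False;
  a=True, g=True, p=True, y=True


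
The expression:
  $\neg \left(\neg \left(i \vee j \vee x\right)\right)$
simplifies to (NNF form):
$i \vee j \vee x$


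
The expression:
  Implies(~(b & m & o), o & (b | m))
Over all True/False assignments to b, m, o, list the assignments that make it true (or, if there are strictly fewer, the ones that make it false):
is true only for:
  b=False, m=True, o=True;
  b=True, m=False, o=True;
  b=True, m=True, o=True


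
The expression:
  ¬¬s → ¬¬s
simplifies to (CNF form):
True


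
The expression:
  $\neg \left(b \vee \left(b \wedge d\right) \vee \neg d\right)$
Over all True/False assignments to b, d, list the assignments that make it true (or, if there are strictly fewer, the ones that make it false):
is true only for:
  b=False, d=True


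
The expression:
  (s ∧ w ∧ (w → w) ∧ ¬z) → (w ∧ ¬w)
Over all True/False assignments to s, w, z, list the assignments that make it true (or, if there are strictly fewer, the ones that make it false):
is false only for:
  s=True, w=True, z=False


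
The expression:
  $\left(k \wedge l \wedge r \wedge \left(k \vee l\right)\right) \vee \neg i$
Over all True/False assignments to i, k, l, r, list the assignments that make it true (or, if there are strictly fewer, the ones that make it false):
is false only for:
  i=True, k=False, l=False, r=False;
  i=True, k=False, l=False, r=True;
  i=True, k=False, l=True, r=False;
  i=True, k=False, l=True, r=True;
  i=True, k=True, l=False, r=False;
  i=True, k=True, l=False, r=True;
  i=True, k=True, l=True, r=False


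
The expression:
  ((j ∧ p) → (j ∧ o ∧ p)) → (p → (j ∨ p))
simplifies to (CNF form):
True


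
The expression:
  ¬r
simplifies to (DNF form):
¬r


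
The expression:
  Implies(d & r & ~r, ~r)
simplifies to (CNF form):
True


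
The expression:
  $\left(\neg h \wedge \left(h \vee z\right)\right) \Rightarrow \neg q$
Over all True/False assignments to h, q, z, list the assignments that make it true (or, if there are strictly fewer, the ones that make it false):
is false only for:
  h=False, q=True, z=True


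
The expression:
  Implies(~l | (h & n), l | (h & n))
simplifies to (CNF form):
(h | l) & (l | n)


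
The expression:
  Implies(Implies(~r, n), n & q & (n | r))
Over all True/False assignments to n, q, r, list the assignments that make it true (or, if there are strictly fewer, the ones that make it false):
is true only for:
  n=False, q=False, r=False;
  n=False, q=True, r=False;
  n=True, q=True, r=False;
  n=True, q=True, r=True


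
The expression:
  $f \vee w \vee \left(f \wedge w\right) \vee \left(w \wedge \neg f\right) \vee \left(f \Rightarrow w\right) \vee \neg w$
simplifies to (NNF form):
$\text{True}$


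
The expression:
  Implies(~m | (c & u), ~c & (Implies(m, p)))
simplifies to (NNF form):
~c | (m & ~u)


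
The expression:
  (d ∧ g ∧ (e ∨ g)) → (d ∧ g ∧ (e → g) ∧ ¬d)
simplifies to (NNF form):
¬d ∨ ¬g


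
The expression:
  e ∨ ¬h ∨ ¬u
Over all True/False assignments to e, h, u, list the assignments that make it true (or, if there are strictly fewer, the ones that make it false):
is false only for:
  e=False, h=True, u=True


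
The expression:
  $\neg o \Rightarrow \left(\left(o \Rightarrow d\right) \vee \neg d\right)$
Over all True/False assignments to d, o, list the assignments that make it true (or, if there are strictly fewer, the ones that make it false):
is always true.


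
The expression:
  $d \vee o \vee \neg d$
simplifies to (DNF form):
$\text{True}$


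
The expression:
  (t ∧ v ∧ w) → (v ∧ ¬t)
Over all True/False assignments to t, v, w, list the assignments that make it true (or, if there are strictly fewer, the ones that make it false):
is false only for:
  t=True, v=True, w=True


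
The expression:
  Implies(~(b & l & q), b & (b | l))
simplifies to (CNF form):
b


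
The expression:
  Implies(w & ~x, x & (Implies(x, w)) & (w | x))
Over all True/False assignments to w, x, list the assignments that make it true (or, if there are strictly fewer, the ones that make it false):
is false only for:
  w=True, x=False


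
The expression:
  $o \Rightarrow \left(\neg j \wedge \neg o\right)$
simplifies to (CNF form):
$\neg o$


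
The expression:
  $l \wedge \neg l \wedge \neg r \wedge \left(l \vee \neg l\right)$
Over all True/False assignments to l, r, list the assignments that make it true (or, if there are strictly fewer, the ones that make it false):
is never true.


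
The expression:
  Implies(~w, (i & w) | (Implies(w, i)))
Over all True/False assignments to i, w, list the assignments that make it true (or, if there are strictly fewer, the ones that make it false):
is always true.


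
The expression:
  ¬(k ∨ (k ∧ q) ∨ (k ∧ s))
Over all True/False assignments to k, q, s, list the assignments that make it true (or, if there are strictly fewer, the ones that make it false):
is true only for:
  k=False, q=False, s=False;
  k=False, q=False, s=True;
  k=False, q=True, s=False;
  k=False, q=True, s=True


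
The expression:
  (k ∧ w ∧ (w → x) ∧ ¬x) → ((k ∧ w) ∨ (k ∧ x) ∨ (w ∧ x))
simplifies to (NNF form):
True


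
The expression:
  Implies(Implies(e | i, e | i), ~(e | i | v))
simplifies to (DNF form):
~e & ~i & ~v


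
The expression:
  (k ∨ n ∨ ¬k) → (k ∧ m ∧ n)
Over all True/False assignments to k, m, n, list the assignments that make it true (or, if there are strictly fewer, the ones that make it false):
is true only for:
  k=True, m=True, n=True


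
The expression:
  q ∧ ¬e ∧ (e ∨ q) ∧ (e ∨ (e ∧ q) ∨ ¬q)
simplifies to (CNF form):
False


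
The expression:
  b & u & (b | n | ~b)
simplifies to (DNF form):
b & u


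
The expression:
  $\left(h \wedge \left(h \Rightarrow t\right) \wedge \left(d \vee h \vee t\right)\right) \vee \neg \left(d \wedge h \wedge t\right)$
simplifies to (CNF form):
$\text{True}$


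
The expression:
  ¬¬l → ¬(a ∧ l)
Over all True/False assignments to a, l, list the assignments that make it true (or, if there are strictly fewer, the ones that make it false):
is false only for:
  a=True, l=True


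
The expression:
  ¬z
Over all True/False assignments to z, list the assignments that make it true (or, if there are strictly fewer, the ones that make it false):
is true only for:
  z=False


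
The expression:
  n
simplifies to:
n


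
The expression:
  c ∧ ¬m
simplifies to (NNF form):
c ∧ ¬m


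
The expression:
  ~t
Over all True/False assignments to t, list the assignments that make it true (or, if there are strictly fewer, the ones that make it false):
is true only for:
  t=False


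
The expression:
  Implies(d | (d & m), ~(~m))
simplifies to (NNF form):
m | ~d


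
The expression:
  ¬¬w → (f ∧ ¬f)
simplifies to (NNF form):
¬w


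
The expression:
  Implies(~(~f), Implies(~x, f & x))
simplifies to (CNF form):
x | ~f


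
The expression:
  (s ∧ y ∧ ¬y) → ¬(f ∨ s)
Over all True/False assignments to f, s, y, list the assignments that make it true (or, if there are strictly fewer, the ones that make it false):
is always true.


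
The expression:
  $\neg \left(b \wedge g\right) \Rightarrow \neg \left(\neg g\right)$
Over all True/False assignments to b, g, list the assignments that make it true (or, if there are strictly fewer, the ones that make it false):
is true only for:
  b=False, g=True;
  b=True, g=True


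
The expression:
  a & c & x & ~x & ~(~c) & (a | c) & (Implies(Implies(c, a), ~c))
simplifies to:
False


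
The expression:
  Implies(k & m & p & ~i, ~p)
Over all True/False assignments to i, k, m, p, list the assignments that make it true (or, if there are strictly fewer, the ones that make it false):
is false only for:
  i=False, k=True, m=True, p=True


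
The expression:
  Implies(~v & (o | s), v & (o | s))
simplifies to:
v | (~o & ~s)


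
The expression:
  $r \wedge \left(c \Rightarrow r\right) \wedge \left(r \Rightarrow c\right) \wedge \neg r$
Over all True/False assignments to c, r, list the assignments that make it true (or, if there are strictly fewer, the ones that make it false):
is never true.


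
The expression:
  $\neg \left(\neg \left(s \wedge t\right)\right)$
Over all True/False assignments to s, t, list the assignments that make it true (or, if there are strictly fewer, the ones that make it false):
is true only for:
  s=True, t=True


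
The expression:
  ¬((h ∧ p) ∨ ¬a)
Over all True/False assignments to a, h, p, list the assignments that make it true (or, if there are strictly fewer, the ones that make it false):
is true only for:
  a=True, h=False, p=False;
  a=True, h=False, p=True;
  a=True, h=True, p=False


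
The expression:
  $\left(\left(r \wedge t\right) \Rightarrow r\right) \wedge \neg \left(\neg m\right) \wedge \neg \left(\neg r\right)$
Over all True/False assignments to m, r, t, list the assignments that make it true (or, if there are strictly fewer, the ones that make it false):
is true only for:
  m=True, r=True, t=False;
  m=True, r=True, t=True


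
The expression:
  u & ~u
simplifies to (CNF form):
False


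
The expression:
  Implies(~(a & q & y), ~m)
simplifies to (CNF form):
(a | ~m) & (q | ~m) & (y | ~m)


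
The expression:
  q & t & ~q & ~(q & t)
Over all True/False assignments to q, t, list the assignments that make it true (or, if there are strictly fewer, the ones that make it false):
is never true.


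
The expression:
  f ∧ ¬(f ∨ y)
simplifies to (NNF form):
False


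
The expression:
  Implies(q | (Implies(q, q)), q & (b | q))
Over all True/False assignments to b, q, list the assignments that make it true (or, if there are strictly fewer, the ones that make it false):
is true only for:
  b=False, q=True;
  b=True, q=True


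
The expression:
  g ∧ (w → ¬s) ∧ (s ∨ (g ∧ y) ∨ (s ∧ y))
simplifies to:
g ∧ (s ∨ y) ∧ (¬s ∨ ¬w)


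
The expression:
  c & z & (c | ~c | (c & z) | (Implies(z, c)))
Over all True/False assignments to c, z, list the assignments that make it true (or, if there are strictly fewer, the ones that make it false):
is true only for:
  c=True, z=True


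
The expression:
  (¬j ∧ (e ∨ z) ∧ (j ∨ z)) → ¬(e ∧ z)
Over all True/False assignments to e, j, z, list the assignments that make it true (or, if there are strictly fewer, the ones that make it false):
is false only for:
  e=True, j=False, z=True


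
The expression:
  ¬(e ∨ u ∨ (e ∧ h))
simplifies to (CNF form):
¬e ∧ ¬u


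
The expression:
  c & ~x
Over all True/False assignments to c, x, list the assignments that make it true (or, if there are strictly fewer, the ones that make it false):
is true only for:
  c=True, x=False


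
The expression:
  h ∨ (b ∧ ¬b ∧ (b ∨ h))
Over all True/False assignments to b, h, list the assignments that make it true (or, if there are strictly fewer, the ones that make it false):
is true only for:
  b=False, h=True;
  b=True, h=True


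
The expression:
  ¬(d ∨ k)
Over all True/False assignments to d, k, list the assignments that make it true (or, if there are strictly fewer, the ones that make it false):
is true only for:
  d=False, k=False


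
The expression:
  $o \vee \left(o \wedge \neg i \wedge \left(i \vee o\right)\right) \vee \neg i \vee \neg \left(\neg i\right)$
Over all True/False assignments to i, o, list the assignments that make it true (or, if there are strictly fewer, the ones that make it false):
is always true.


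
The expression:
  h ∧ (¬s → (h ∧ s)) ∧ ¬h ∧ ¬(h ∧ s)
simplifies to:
False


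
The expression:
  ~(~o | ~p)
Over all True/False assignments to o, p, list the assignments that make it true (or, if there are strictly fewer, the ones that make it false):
is true only for:
  o=True, p=True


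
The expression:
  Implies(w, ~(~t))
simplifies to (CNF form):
t | ~w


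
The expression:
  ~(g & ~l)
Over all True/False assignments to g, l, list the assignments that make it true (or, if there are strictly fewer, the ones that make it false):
is false only for:
  g=True, l=False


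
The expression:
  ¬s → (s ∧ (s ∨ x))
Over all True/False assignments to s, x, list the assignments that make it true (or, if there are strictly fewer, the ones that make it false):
is true only for:
  s=True, x=False;
  s=True, x=True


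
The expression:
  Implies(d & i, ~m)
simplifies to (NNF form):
~d | ~i | ~m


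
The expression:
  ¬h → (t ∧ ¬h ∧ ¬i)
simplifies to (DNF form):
h ∨ (t ∧ ¬i)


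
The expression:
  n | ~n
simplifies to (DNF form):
True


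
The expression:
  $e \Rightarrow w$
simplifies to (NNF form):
$w \vee \neg e$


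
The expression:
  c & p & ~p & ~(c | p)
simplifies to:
False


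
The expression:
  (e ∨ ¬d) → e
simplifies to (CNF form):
d ∨ e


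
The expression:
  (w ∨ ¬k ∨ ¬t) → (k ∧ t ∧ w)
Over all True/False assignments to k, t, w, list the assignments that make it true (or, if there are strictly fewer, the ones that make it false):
is true only for:
  k=True, t=True, w=False;
  k=True, t=True, w=True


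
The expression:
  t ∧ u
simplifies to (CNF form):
t ∧ u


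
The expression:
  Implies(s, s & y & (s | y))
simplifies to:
y | ~s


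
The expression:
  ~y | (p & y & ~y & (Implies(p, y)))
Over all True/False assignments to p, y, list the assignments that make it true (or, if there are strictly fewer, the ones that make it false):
is true only for:
  p=False, y=False;
  p=True, y=False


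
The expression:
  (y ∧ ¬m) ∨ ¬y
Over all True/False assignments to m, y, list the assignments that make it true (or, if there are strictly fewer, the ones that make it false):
is false only for:
  m=True, y=True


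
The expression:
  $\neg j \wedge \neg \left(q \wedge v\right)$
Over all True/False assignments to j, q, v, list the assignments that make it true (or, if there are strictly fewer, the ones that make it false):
is true only for:
  j=False, q=False, v=False;
  j=False, q=False, v=True;
  j=False, q=True, v=False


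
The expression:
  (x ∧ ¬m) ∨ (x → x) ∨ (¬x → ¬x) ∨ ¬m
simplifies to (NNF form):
True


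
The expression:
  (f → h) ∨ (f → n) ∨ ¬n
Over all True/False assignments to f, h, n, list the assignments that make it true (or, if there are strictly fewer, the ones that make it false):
is always true.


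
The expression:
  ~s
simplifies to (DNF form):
~s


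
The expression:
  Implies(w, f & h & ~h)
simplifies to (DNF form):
~w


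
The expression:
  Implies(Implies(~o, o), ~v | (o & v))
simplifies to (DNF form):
True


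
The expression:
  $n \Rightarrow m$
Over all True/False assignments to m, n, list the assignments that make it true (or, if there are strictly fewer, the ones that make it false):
is false only for:
  m=False, n=True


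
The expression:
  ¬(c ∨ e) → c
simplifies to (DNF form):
c ∨ e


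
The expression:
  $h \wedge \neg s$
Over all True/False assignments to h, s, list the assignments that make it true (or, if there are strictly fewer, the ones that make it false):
is true only for:
  h=True, s=False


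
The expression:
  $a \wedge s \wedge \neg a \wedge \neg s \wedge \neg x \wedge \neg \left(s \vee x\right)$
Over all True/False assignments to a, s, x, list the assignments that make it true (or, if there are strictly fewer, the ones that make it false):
is never true.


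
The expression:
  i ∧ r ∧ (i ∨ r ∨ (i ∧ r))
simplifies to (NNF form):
i ∧ r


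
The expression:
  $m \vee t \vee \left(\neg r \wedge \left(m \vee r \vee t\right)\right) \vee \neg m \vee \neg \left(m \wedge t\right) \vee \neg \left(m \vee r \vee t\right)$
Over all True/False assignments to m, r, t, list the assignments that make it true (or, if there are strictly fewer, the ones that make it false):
is always true.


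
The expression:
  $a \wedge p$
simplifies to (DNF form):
$a \wedge p$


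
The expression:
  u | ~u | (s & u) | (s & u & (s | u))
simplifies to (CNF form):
True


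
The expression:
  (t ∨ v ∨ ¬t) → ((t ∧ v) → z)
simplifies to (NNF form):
z ∨ ¬t ∨ ¬v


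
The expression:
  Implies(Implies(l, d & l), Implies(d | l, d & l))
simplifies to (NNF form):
l | ~d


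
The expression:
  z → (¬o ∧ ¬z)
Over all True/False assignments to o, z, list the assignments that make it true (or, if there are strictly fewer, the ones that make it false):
is true only for:
  o=False, z=False;
  o=True, z=False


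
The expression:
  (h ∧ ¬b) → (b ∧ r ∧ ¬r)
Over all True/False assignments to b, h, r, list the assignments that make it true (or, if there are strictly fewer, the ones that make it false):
is false only for:
  b=False, h=True, r=False;
  b=False, h=True, r=True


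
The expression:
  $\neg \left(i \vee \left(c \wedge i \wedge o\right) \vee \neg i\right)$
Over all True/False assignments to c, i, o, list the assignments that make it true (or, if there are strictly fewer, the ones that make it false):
is never true.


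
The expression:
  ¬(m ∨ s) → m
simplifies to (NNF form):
m ∨ s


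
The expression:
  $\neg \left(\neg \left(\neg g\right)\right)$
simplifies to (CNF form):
$\neg g$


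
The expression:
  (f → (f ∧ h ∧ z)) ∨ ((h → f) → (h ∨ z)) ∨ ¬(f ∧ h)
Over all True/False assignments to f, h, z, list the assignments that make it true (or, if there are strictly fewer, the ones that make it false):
is always true.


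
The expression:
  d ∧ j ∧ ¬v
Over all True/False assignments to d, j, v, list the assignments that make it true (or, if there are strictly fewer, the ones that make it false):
is true only for:
  d=True, j=True, v=False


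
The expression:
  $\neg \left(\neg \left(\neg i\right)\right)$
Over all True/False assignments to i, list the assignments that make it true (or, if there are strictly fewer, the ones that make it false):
is true only for:
  i=False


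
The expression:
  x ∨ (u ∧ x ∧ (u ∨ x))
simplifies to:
x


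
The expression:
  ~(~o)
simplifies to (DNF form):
o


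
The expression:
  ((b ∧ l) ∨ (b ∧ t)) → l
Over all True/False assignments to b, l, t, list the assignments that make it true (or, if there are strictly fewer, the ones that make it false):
is false only for:
  b=True, l=False, t=True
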